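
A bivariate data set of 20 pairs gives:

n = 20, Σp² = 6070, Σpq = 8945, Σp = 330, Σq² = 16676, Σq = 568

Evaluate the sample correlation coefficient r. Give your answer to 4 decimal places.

-0.7318

r = (nΣpq − ΣpΣq) / √[(nΣp² − (Σp)²)(nΣq² − (Σq)²)]
Numerator: 20×8945 − 330×568 = -8540
Denominator: √[(121400 − 108900)(333520 − 322624)] = √[12500 × 10896] = 11670.4756
r = -8540 / 11670.4756 ≈ -0.7318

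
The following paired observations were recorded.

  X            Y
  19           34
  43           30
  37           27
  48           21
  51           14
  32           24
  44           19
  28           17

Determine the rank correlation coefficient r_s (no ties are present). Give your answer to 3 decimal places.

Rank X: 1, 5, 4, 7, 8, 3, 6, 2
Rank Y: 8, 7, 6, 4, 1, 5, 3, 2
d = rank(X) − rank(Y): -7, -2, -2, 3, 7, -2, 3, 0; Σd² = 128
ρ = 1 − 6Σd² / [n(n²−1)] = 1 − 6×128 / (8×63) = 1 − 768/504 ≈ -0.524

-0.524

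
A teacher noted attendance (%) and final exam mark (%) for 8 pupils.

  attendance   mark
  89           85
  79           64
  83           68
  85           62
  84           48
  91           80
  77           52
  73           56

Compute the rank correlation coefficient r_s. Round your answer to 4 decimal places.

Rank attendance: 7, 3, 4, 6, 5, 8, 2, 1
Rank mark: 8, 5, 6, 4, 1, 7, 2, 3
d = rank(attendance) − rank(mark): -1, -2, -2, 2, 4, 1, 0, -2; Σd² = 34
ρ = 1 − 6Σd² / [n(n²−1)] = 1 − 6×34 / (8×63) = 1 − 204/504 ≈ 0.5952

0.5952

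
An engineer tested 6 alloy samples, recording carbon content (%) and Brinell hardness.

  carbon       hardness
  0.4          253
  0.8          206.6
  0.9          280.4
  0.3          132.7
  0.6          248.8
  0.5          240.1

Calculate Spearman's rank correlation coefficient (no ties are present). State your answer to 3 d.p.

Rank carbon: 2, 5, 6, 1, 4, 3
Rank hardness: 5, 2, 6, 1, 4, 3
d = rank(carbon) − rank(hardness): -3, 3, 0, 0, 0, 0; Σd² = 18
ρ = 1 − 6Σd² / [n(n²−1)] = 1 − 6×18 / (6×35) = 1 − 108/210 ≈ 0.486

0.486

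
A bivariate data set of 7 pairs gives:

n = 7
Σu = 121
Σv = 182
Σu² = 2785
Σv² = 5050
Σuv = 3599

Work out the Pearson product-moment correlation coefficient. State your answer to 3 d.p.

r = (nΣuv − ΣuΣv) / √[(nΣu² − (Σu)²)(nΣv² − (Σv)²)]
Numerator: 7×3599 − 121×182 = 3171
Denominator: √[(19495 − 14641)(35350 − 33124)] = √[4854 × 2226] = 3287.0966
r = 3171 / 3287.0966 ≈ 0.965

0.965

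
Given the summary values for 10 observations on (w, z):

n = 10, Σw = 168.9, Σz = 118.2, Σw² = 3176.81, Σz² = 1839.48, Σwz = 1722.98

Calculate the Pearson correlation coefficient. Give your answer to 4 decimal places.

-0.7221

r = (nΣwz − ΣwΣz) / √[(nΣw² − (Σw)²)(nΣz² − (Σz)²)]
Numerator: 10×1722.98 − 168.9×118.2 = -2734.18
Denominator: √[(31768.1 − 28527.21)(18394.8 − 13971.24)] = √[3240.89 × 4423.56] = 3786.3269
r = -2734.18 / 3786.3269 ≈ -0.7221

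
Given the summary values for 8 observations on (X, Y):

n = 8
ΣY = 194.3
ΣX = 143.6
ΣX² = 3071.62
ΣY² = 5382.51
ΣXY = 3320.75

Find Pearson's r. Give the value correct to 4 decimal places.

r = (nΣXY − ΣXΣY) / √[(nΣX² − (ΣX)²)(nΣY² − (ΣY)²)]
Numerator: 8×3320.75 − 143.6×194.3 = -1335.48
Denominator: √[(24572.96 − 20620.96)(43060.08 − 37752.49)] = √[3952 × 5307.59] = 4579.9122
r = -1335.48 / 4579.9122 ≈ -0.2916

-0.2916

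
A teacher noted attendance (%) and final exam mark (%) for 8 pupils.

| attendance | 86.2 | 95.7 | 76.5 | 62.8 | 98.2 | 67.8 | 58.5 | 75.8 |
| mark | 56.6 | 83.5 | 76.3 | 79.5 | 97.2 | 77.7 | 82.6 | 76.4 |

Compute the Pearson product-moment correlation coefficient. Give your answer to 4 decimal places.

n = 8, Σx = 621.5, Σy = 629.8, Σx² = 49792.99, Σy² = 50462.6, Σxy = 49135.74
nΣxy − ΣxΣy = 393085.92 − 391420.7 = 1665.22
nΣx² − (Σx)² = 398343.92 − 386262.25 = 12081.67; nΣy² − (Σy)² = 403700.8 − 396648.04 = 7052.76
r = 1665.22 / √(12081.67 × 7052.76) = 1665.22 / 9230.8786 ≈ 0.1804

0.1804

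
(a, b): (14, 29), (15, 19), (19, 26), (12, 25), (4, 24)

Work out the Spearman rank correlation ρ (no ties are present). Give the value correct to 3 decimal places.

0.200

Rank a: 3, 4, 5, 2, 1
Rank b: 5, 1, 4, 3, 2
d = rank(a) − rank(b): -2, 3, 1, -1, -1; Σd² = 16
ρ = 1 − 6Σd² / [n(n²−1)] = 1 − 6×16 / (5×24) = 1 − 96/120 ≈ 0.200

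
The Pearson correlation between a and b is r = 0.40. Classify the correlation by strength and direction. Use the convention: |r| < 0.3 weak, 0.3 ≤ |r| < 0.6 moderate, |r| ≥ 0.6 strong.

moderate positive

r = 0.40 > 0 so the relationship is positive.
|r| = 0.40, which falls in the moderate range.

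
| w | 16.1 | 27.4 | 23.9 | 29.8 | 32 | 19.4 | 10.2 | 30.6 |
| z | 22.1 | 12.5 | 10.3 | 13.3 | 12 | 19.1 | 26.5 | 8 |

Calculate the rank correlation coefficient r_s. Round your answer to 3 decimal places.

Rank w: 2, 5, 4, 6, 8, 3, 1, 7
Rank z: 7, 4, 2, 5, 3, 6, 8, 1
d = rank(w) − rank(z): -5, 1, 2, 1, 5, -3, -7, 6; Σd² = 150
ρ = 1 − 6Σd² / [n(n²−1)] = 1 − 6×150 / (8×63) = 1 − 900/504 ≈ -0.786

-0.786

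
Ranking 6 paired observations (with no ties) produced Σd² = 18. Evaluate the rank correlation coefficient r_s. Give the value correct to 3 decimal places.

0.486

ρ = 1 − 6Σd² / [n(n²−1)] = 1 − 6×18 / (6×35)
  = 1 − 108/210 = 1 − 0.5143 ≈ 0.486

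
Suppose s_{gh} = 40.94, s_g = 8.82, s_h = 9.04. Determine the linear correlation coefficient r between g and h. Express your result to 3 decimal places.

r = Cov(g,h) / (s_g · s_h) = 40.94 / (8.82 × 9.04)
  = 40.94 / 79.7328 ≈ 0.513

0.513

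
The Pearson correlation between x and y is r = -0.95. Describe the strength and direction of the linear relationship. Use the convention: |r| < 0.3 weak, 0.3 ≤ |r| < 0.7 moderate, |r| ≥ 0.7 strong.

strong negative

r = -0.95 < 0 so the relationship is negative.
|r| = 0.95, which falls in the strong range.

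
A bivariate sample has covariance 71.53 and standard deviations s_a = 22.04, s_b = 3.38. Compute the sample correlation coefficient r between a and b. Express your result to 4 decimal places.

r = Cov(a,b) / (s_a · s_b) = 71.53 / (22.04 × 3.38)
  = 71.53 / 74.4952 ≈ 0.9602

0.9602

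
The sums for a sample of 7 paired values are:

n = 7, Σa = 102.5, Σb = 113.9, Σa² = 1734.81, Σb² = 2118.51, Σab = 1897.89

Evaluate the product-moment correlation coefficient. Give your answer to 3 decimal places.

r = (nΣab − ΣaΣb) / √[(nΣa² − (Σa)²)(nΣb² − (Σb)²)]
Numerator: 7×1897.89 − 102.5×113.9 = 1610.48
Denominator: √[(12143.67 − 10506.25)(14829.57 − 12973.21)] = √[1637.42 × 1856.36] = 1743.4566
r = 1610.48 / 1743.4566 ≈ 0.924

0.924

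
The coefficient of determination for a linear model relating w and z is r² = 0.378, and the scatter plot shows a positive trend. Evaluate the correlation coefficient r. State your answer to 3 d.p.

0.615

|r| = √0.378 = 0.615
The association is positive, so r = 0.615.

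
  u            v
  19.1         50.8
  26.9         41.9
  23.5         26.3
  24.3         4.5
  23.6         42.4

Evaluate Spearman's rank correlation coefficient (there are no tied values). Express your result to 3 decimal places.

Rank u: 1, 5, 2, 4, 3
Rank v: 5, 3, 2, 1, 4
d = rank(u) − rank(v): -4, 2, 0, 3, -1; Σd² = 30
ρ = 1 − 6Σd² / [n(n²−1)] = 1 − 6×30 / (5×24) = 1 − 180/120 ≈ -0.500

-0.500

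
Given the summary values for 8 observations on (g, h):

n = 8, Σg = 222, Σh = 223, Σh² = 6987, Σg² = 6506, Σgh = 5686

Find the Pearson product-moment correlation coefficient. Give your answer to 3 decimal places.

r = (nΣgh − ΣgΣh) / √[(nΣg² − (Σg)²)(nΣh² − (Σh)²)]
Numerator: 8×5686 − 222×223 = -4018
Denominator: √[(52048 − 49284)(55896 − 49729)] = √[2764 × 6167] = 4128.6303
r = -4018 / 4128.6303 ≈ -0.973

-0.973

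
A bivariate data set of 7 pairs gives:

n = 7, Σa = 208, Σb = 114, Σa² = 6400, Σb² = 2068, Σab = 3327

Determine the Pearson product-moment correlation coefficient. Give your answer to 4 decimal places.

-0.2806

r = (nΣab − ΣaΣb) / √[(nΣa² − (Σa)²)(nΣb² − (Σb)²)]
Numerator: 7×3327 − 208×114 = -423
Denominator: √[(44800 − 43264)(14476 − 12996)] = √[1536 × 1480] = 1507.7400
r = -423 / 1507.7400 ≈ -0.2806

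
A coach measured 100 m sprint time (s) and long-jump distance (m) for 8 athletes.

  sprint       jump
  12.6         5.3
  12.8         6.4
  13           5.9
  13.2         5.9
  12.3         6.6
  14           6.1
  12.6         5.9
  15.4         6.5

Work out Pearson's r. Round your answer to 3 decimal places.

0.319

n = 8, Σx = 105.9, Σy = 48.6, Σx² = 1409.05, Σy² = 296.5, Σxy = 644.3
nΣxy − ΣxΣy = 5154.4 − 5146.74 = 7.66
nΣx² − (Σx)² = 11272.4 − 11214.81 = 57.59; nΣy² − (Σy)² = 2372 − 2361.96 = 10.04
r = 7.66 / √(57.59 × 10.04) = 7.66 / 24.0459 ≈ 0.319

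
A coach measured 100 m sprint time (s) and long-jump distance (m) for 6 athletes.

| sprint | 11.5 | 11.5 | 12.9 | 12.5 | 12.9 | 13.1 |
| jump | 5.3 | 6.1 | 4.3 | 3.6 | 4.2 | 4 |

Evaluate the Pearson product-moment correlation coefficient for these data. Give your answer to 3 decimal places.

-0.844

n = 6, Σx = 74.4, Σy = 27.5, Σx² = 925.18, Σy² = 130.39, Σxy = 338.15
nΣxy − ΣxΣy = 2028.9 − 2046 = -17.1
nΣx² − (Σx)² = 5551.08 − 5535.36 = 15.72; nΣy² − (Σy)² = 782.34 − 756.25 = 26.09
r = -17.1 / √(15.72 × 26.09) = -17.1 / 20.2518 ≈ -0.844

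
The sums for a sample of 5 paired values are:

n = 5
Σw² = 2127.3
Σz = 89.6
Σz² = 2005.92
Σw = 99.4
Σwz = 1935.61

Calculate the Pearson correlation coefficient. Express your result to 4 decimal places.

r = (nΣwz − ΣwΣz) / √[(nΣw² − (Σw)²)(nΣz² − (Σz)²)]
Numerator: 5×1935.61 − 99.4×89.6 = 771.81
Denominator: √[(10636.5 − 9880.36)(10029.6 − 8028.16)] = √[756.14 × 2001.44] = 1230.1906
r = 771.81 / 1230.1906 ≈ 0.6274

0.6274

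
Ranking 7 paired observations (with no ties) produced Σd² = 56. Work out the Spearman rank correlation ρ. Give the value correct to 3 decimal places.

0.000

ρ = 1 − 6Σd² / [n(n²−1)] = 1 − 6×56 / (7×48)
  = 1 − 336/336 = 1 − 1.0000 ≈ 0.000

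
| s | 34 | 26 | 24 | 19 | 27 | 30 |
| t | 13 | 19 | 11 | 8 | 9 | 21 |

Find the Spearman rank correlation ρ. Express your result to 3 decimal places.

0.600

Rank s: 6, 3, 2, 1, 4, 5
Rank t: 4, 5, 3, 1, 2, 6
d = rank(s) − rank(t): 2, -2, -1, 0, 2, -1; Σd² = 14
ρ = 1 − 6Σd² / [n(n²−1)] = 1 − 6×14 / (6×35) = 1 − 84/210 ≈ 0.600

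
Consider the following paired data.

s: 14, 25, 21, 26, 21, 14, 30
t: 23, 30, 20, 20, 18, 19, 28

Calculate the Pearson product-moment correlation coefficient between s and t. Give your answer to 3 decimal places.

0.518

n = 7, Σs = 151, Σt = 158, Σs² = 3475, Σt² = 3698, Σst = 3496
nΣst − ΣsΣt = 24472 − 23858 = 614
nΣs² − (Σs)² = 24325 − 22801 = 1524; nΣt² − (Σt)² = 25886 − 24964 = 922
r = 614 / √(1524 × 922) = 614 / 1185.3810 ≈ 0.518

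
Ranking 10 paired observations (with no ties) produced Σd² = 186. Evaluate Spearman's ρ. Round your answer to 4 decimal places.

-0.1273

ρ = 1 − 6Σd² / [n(n²−1)] = 1 − 6×186 / (10×99)
  = 1 − 1116/990 = 1 − 1.12727 ≈ -0.1273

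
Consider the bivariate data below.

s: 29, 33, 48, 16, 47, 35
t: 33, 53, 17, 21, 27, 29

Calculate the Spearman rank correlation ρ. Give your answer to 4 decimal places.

Rank s: 2, 3, 6, 1, 5, 4
Rank t: 5, 6, 1, 2, 3, 4
d = rank(s) − rank(t): -3, -3, 5, -1, 2, 0; Σd² = 48
ρ = 1 − 6Σd² / [n(n²−1)] = 1 − 6×48 / (6×35) = 1 − 288/210 ≈ -0.3714

-0.3714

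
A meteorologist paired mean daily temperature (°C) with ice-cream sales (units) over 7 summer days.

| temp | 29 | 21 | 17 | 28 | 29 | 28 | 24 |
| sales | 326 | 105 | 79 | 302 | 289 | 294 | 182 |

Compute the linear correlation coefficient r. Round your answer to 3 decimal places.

n = 7, Σx = 176, Σy = 1577, Σx² = 4556, Σy² = 417827, Σxy = 42439
nΣxy − ΣxΣy = 297073 − 277552 = 19521
nΣx² − (Σx)² = 31892 − 30976 = 916; nΣy² − (Σy)² = 2924789 − 2486929 = 437860
r = 19521 / √(916 × 437860) = 19521 / 20026.9758 ≈ 0.975

0.975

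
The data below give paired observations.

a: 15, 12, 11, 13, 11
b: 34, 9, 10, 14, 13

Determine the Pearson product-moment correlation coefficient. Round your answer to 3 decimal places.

0.887

n = 5, Σa = 62, Σb = 80, Σa² = 780, Σb² = 1702, Σab = 1053
nΣab − ΣaΣb = 5265 − 4960 = 305
nΣa² − (Σa)² = 3900 − 3844 = 56; nΣb² − (Σb)² = 8510 − 6400 = 2110
r = 305 / √(56 × 2110) = 305 / 343.7441 ≈ 0.887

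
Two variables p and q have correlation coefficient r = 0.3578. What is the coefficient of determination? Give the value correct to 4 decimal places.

r² = (0.3578)² = 0.1280

0.1280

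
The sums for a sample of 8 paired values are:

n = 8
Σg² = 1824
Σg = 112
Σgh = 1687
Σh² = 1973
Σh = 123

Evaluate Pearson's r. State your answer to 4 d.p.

-0.2418

r = (nΣgh − ΣgΣh) / √[(nΣg² − (Σg)²)(nΣh² − (Σh)²)]
Numerator: 8×1687 − 112×123 = -280
Denominator: √[(14592 − 12544)(15784 − 15129)] = √[2048 × 655] = 1158.2055
r = -280 / 1158.2055 ≈ -0.2418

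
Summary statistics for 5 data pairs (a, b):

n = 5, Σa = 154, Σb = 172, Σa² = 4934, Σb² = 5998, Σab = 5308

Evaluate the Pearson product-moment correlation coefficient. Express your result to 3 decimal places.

0.084

r = (nΣab − ΣaΣb) / √[(nΣa² − (Σa)²)(nΣb² − (Σb)²)]
Numerator: 5×5308 − 154×172 = 52
Denominator: √[(24670 − 23716)(29990 − 29584)] = √[954 × 406] = 622.3536
r = 52 / 622.3536 ≈ 0.084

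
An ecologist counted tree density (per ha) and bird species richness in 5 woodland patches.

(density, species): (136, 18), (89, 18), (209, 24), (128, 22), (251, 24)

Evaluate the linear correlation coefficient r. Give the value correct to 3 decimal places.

n = 5, Σx = 813, Σy = 106, Σx² = 149483, Σy² = 2284, Σxy = 17906
nΣxy − ΣxΣy = 89530 − 86178 = 3352
nΣx² − (Σx)² = 747415 − 660969 = 86446; nΣy² − (Σy)² = 11420 − 11236 = 184
r = 3352 / √(86446 × 184) = 3352 / 3988.2407 ≈ 0.840

0.840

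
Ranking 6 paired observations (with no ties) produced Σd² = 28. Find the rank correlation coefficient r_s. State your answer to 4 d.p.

ρ = 1 − 6Σd² / [n(n²−1)] = 1 − 6×28 / (6×35)
  = 1 − 168/210 = 1 − 0.80000 ≈ 0.2000

0.2000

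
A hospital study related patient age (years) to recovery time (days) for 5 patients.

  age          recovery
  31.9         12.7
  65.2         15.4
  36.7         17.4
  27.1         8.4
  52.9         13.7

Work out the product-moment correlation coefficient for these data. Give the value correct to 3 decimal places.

0.512

n = 5, Σx = 213.8, Σy = 67.6, Σx² = 10148.36, Σy² = 959.46, Σxy = 3000.16
nΣxy − ΣxΣy = 15000.8 − 14452.88 = 547.92
nΣx² − (Σx)² = 50741.8 − 45710.44 = 5031.36; nΣy² − (Σy)² = 4797.3 − 4569.76 = 227.54
r = 547.92 / √(5031.36 × 227.54) = 547.92 / 1069.9699 ≈ 0.512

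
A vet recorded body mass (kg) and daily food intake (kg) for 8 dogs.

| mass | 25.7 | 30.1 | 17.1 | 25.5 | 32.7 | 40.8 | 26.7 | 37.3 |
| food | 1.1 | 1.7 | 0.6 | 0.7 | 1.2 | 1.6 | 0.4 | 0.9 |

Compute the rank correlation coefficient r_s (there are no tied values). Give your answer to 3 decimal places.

Rank mass: 3, 5, 1, 2, 6, 8, 4, 7
Rank food: 5, 8, 2, 3, 6, 7, 1, 4
d = rank(mass) − rank(food): -2, -3, -1, -1, 0, 1, 3, 3; Σd² = 34
ρ = 1 − 6Σd² / [n(n²−1)] = 1 − 6×34 / (8×63) = 1 − 204/504 ≈ 0.595

0.595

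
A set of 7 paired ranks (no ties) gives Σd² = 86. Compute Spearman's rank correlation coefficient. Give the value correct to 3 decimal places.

-0.536

ρ = 1 − 6Σd² / [n(n²−1)] = 1 − 6×86 / (7×48)
  = 1 − 516/336 = 1 − 1.5357 ≈ -0.536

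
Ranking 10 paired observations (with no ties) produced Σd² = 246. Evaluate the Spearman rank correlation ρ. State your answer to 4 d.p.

-0.4909

ρ = 1 − 6Σd² / [n(n²−1)] = 1 − 6×246 / (10×99)
  = 1 − 1476/990 = 1 − 1.49091 ≈ -0.4909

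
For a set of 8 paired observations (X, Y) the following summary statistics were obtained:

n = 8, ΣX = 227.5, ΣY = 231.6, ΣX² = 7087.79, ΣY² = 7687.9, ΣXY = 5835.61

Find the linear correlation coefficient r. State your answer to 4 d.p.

r = (nΣXY − ΣXΣY) / √[(nΣX² − (ΣX)²)(nΣY² − (ΣY)²)]
Numerator: 8×5835.61 − 227.5×231.6 = -6004.12
Denominator: √[(56702.32 − 51756.25)(61503.2 − 53638.56)] = √[4946.07 × 7864.64] = 6236.9111
r = -6004.12 / 6236.9111 ≈ -0.9627

-0.9627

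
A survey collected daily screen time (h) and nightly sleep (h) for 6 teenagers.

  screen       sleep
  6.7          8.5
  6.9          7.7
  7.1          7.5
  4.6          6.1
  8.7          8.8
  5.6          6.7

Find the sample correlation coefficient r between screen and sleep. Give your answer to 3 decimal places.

0.901

n = 6, Σx = 39.6, Σy = 45.3, Σx² = 271.12, Σy² = 347.33, Σxy = 305.47
nΣxy − ΣxΣy = 1832.82 − 1793.88 = 38.94
nΣx² − (Σx)² = 1626.72 − 1568.16 = 58.56; nΣy² − (Σy)² = 2083.98 − 2052.09 = 31.89
r = 38.94 / √(58.56 × 31.89) = 38.94 / 43.2143 ≈ 0.901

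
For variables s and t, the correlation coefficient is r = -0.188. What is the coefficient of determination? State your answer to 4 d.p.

0.0353

r² = (-0.188)² = 0.0353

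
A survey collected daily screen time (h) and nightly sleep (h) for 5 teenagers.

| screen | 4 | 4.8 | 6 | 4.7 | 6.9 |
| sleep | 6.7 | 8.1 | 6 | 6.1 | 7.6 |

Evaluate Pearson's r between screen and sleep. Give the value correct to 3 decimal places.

0.147

n = 5, Σx = 26.4, Σy = 34.5, Σx² = 144.74, Σy² = 241.47, Σxy = 182.79
nΣxy − ΣxΣy = 913.95 − 910.8 = 3.15
nΣx² − (Σx)² = 723.7 − 696.96 = 26.74; nΣy² − (Σy)² = 1207.35 − 1190.25 = 17.1
r = 3.15 / √(26.74 × 17.1) = 3.15 / 21.3835 ≈ 0.147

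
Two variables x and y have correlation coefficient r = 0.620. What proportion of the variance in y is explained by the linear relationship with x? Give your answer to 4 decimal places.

r² = (0.620)² = 0.3844

0.3844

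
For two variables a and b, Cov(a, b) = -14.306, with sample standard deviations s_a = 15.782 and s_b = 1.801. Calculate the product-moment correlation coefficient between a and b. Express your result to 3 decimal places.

r = Cov(a,b) / (s_a · s_b) = -14.306 / (15.782 × 1.801)
  = -14.306 / 28.4234 ≈ -0.503

-0.503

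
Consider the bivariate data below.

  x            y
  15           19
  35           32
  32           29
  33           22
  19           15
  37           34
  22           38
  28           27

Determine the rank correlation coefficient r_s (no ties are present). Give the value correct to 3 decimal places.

0.548

Rank x: 1, 7, 5, 6, 2, 8, 3, 4
Rank y: 2, 6, 5, 3, 1, 7, 8, 4
d = rank(x) − rank(y): -1, 1, 0, 3, 1, 1, -5, 0; Σd² = 38
ρ = 1 − 6Σd² / [n(n²−1)] = 1 − 6×38 / (8×63) = 1 − 228/504 ≈ 0.548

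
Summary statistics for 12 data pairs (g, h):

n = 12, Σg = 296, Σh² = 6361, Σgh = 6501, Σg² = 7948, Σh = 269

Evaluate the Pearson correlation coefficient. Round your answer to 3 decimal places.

-0.290

r = (nΣgh − ΣgΣh) / √[(nΣg² − (Σg)²)(nΣh² − (Σh)²)]
Numerator: 12×6501 − 296×269 = -1612
Denominator: √[(95376 − 87616)(76332 − 72361)] = √[7760 × 3971] = 5551.1224
r = -1612 / 5551.1224 ≈ -0.290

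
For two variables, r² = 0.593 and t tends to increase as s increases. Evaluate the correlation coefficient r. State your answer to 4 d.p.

0.7701

|r| = √0.593 = 0.7701
The association is positive, so r = 0.7701.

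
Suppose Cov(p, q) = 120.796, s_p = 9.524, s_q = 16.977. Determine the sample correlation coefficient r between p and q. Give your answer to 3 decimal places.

0.747

r = Cov(p,q) / (s_p · s_q) = 120.796 / (9.524 × 16.977)
  = 120.796 / 161.6889 ≈ 0.747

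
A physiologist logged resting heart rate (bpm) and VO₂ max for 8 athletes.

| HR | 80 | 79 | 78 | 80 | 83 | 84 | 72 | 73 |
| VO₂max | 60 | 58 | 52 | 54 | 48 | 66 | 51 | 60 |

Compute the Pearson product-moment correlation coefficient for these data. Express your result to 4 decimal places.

0.1999

n = 8, Σx = 629, Σy = 449, Σx² = 49583, Σy² = 25445, Σxy = 35338
nΣxy − ΣxΣy = 282704 − 282421 = 283
nΣx² − (Σx)² = 396664 − 395641 = 1023; nΣy² − (Σy)² = 203560 − 201601 = 1959
r = 283 / √(1023 × 1959) = 283 / 1415.6472 ≈ 0.1999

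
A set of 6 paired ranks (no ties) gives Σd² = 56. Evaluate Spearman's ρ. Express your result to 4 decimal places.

-0.6000

ρ = 1 − 6Σd² / [n(n²−1)] = 1 − 6×56 / (6×35)
  = 1 − 336/210 = 1 − 1.60000 ≈ -0.6000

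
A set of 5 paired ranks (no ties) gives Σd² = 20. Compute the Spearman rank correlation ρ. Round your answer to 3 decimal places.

ρ = 1 − 6Σd² / [n(n²−1)] = 1 − 6×20 / (5×24)
  = 1 − 120/120 = 1 − 1.0000 ≈ 0.000

0.000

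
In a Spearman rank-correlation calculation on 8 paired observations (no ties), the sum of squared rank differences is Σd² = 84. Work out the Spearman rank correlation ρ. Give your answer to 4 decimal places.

0.0000

ρ = 1 − 6Σd² / [n(n²−1)] = 1 − 6×84 / (8×63)
  = 1 − 504/504 = 1 − 1.00000 ≈ 0.0000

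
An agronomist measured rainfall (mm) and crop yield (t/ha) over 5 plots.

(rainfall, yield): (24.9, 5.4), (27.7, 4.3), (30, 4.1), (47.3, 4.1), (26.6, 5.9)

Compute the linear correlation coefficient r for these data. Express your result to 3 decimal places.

n = 5, Σx = 156.5, Σy = 23.8, Σx² = 5232.15, Σy² = 116.08, Σxy = 727.44
nΣxy − ΣxΣy = 3637.2 − 3724.7 = -87.5
nΣx² − (Σx)² = 26160.75 − 24492.25 = 1668.5; nΣy² − (Σy)² = 580.4 − 566.44 = 13.96
r = -87.5 / √(1668.5 × 13.96) = -87.5 / 152.6180 ≈ -0.573

-0.573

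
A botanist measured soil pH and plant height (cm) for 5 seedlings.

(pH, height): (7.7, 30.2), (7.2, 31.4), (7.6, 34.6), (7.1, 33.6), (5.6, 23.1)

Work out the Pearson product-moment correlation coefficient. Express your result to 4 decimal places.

n = 5, Σx = 35.2, Σy = 152.9, Σx² = 250.66, Σy² = 4757.73, Σxy = 1089.5
nΣxy − ΣxΣy = 5447.5 − 5382.08 = 65.42
nΣx² − (Σx)² = 1253.3 − 1239.04 = 14.26; nΣy² − (Σy)² = 23788.65 − 23378.41 = 410.24
r = 65.42 / √(14.26 × 410.24) = 65.42 / 76.4854 ≈ 0.8553

0.8553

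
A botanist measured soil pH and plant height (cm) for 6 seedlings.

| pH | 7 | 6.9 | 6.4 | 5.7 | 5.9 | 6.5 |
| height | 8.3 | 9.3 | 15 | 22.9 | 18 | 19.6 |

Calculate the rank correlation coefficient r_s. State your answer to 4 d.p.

Rank pH: 6, 5, 3, 1, 2, 4
Rank height: 1, 2, 3, 6, 4, 5
d = rank(pH) − rank(height): 5, 3, 0, -5, -2, -1; Σd² = 64
ρ = 1 − 6Σd² / [n(n²−1)] = 1 − 6×64 / (6×35) = 1 − 384/210 ≈ -0.8286

-0.8286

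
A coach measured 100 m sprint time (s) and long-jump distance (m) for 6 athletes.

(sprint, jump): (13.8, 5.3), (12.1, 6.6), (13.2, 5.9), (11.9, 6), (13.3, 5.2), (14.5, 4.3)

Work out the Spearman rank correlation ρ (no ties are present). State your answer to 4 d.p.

-0.8857

Rank sprint: 5, 2, 3, 1, 4, 6
Rank jump: 3, 6, 4, 5, 2, 1
d = rank(sprint) − rank(jump): 2, -4, -1, -4, 2, 5; Σd² = 66
ρ = 1 − 6Σd² / [n(n²−1)] = 1 − 6×66 / (6×35) = 1 − 396/210 ≈ -0.8857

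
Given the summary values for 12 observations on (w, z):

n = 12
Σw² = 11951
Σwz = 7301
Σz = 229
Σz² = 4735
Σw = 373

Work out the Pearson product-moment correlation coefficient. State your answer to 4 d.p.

0.5068

r = (nΣwz − ΣwΣz) / √[(nΣw² − (Σw)²)(nΣz² − (Σz)²)]
Numerator: 12×7301 − 373×229 = 2195
Denominator: √[(143412 − 139129)(56820 − 52441)] = √[4283 × 4379] = 4330.7340
r = 2195 / 4330.7340 ≈ 0.5068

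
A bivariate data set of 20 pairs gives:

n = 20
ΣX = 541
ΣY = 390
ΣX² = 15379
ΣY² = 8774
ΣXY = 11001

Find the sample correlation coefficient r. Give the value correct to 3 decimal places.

0.484

r = (nΣXY − ΣXΣY) / √[(nΣX² − (ΣX)²)(nΣY² − (ΣY)²)]
Numerator: 20×11001 − 541×390 = 9030
Denominator: √[(307580 − 292681)(175480 − 152100)] = √[14899 × 23380] = 18663.8319
r = 9030 / 18663.8319 ≈ 0.484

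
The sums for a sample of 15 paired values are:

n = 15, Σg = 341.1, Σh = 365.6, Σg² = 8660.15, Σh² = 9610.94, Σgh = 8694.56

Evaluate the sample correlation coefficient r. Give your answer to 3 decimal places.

r = (nΣgh − ΣgΣh) / √[(nΣg² − (Σg)²)(nΣh² − (Σh)²)]
Numerator: 15×8694.56 − 341.1×365.6 = 5712.24
Denominator: √[(129902.25 − 116349.21)(144164.1 − 133663.36)] = √[13553.04 × 10500.74] = 11929.6668
r = 5712.24 / 11929.6668 ≈ 0.479

0.479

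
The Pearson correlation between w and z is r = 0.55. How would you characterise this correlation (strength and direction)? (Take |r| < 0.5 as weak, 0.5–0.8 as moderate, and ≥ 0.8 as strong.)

r = 0.55 > 0 so the relationship is positive.
|r| = 0.55, which falls in the moderate range.

moderate positive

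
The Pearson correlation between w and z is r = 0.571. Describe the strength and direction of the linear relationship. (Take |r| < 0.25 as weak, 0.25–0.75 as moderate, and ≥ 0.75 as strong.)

r = 0.571 > 0 so the relationship is positive.
|r| = 0.571, which falls in the moderate range.

moderate positive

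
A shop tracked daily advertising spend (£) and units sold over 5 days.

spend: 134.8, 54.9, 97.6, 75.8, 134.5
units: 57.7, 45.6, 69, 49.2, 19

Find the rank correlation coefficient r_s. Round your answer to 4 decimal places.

0.2000

Rank spend: 5, 1, 3, 2, 4
Rank units: 4, 2, 5, 3, 1
d = rank(spend) − rank(units): 1, -1, -2, -1, 3; Σd² = 16
ρ = 1 − 6Σd² / [n(n²−1)] = 1 − 6×16 / (5×24) = 1 − 96/120 ≈ 0.2000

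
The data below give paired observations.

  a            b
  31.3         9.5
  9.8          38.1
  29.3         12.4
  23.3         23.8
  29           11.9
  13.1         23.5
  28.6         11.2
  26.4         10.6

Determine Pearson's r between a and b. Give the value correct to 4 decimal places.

n = 8, Σa = 190.8, Σb = 141, Σa² = 5004.64, Σb² = 3193.72, Σab = 2841.7
nΣab − ΣaΣb = 22733.6 − 26902.8 = -4169.2
nΣa² − (Σa)² = 40037.12 − 36404.64 = 3632.48; nΣb² − (Σb)² = 25549.76 − 19881 = 5668.76
r = -4169.2 / √(3632.48 × 5668.76) = -4169.2 / 4537.8031 ≈ -0.9188

-0.9188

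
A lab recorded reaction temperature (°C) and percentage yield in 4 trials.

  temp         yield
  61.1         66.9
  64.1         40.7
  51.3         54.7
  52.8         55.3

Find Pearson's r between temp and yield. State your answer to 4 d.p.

n = 4, Σx = 229.3, Σy = 217.6, Σx² = 13261.55, Σy² = 12182.28, Σxy = 12422.41
nΣxy − ΣxΣy = 49689.64 − 49895.68 = -206.04
nΣx² − (Σx)² = 53046.2 − 52578.49 = 467.71; nΣy² − (Σy)² = 48729.12 − 47349.76 = 1379.36
r = -206.04 / √(467.71 × 1379.36) = -206.04 / 803.2064 ≈ -0.2565

-0.2565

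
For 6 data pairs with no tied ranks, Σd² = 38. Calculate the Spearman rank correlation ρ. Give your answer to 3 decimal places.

ρ = 1 − 6Σd² / [n(n²−1)] = 1 − 6×38 / (6×35)
  = 1 − 228/210 = 1 − 1.0857 ≈ -0.086

-0.086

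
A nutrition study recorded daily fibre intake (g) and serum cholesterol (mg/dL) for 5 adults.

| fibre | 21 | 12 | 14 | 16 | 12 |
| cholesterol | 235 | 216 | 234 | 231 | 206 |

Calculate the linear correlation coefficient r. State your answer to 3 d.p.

0.735

n = 5, Σx = 75, Σy = 1122, Σx² = 1181, Σy² = 252434, Σxy = 16971
nΣxy − ΣxΣy = 84855 − 84150 = 705
nΣx² − (Σx)² = 5905 − 5625 = 280; nΣy² − (Σy)² = 1262170 − 1258884 = 3286
r = 705 / √(280 × 3286) = 705 / 959.2080 ≈ 0.735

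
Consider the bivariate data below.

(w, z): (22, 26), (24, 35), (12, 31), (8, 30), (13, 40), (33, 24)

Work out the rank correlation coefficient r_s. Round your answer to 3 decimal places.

Rank w: 4, 5, 2, 1, 3, 6
Rank z: 2, 5, 4, 3, 6, 1
d = rank(w) − rank(z): 2, 0, -2, -2, -3, 5; Σd² = 46
ρ = 1 − 6Σd² / [n(n²−1)] = 1 − 6×46 / (6×35) = 1 − 276/210 ≈ -0.314

-0.314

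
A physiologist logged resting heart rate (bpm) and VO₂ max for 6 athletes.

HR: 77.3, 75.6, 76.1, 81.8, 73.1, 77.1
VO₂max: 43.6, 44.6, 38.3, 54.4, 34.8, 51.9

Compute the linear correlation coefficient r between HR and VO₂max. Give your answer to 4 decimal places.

n = 6, Σx = 461, Σy = 267.6, Σx² = 35461.12, Σy² = 12221.02, Σxy = 20651.96
nΣxy − ΣxΣy = 123911.76 − 123363.6 = 548.16
nΣx² − (Σx)² = 212766.72 − 212521 = 245.72; nΣy² − (Σy)² = 73326.12 − 71609.76 = 1716.36
r = 548.16 / √(245.72 × 1716.36) = 548.16 / 649.4182 ≈ 0.8441

0.8441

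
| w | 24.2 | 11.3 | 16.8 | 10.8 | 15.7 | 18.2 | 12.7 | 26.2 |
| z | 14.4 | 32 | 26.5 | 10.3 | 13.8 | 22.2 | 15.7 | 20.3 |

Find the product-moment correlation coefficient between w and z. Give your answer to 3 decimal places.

-0.062

n = 8, Σw = 135.9, Σz = 155.2, Σw² = 2537.67, Σz² = 3381.56, Σwz = 2618.47
nΣwz − ΣwΣz = 20947.76 − 21091.68 = -143.92
nΣw² − (Σw)² = 20301.36 − 18468.81 = 1832.55; nΣz² − (Σz)² = 27052.48 − 24087.04 = 2965.44
r = -143.92 / √(1832.55 × 2965.44) = -143.92 / 2331.1622 ≈ -0.062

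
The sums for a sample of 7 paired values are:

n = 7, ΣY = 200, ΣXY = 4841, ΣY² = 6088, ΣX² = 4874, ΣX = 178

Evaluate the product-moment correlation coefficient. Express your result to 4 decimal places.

r = (nΣXY − ΣXΣY) / √[(nΣX² − (ΣX)²)(nΣY² − (ΣY)²)]
Numerator: 7×4841 − 178×200 = -1713
Denominator: √[(34118 − 31684)(42616 − 40000)] = √[2434 × 2616] = 2523.3597
r = -1713 / 2523.3597 ≈ -0.6789

-0.6789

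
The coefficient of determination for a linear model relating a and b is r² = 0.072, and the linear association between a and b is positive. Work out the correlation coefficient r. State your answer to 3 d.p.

0.268

|r| = √0.072 = 0.268
The association is positive, so r = 0.268.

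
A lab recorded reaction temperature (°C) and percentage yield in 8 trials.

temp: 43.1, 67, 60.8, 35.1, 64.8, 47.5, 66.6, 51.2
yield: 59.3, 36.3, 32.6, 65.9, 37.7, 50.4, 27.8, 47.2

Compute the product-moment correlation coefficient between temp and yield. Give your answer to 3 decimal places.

-0.961

n = 8, Σx = 436.1, Σy = 357.2, Σx² = 24787.55, Σy² = 17201.88, Σxy = 18388.18
nΣxy − ΣxΣy = 147105.44 − 155774.92 = -8669.48
nΣx² − (Σx)² = 198300.4 − 190183.21 = 8117.19; nΣy² − (Σy)² = 137615.04 − 127591.84 = 10023.2
r = -8669.48 / √(8117.19 × 10023.2) = -8669.48 / 9019.9900 ≈ -0.961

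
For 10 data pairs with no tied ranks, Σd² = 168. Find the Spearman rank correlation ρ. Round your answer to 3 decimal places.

ρ = 1 − 6Σd² / [n(n²−1)] = 1 − 6×168 / (10×99)
  = 1 − 1008/990 = 1 − 1.0182 ≈ -0.018

-0.018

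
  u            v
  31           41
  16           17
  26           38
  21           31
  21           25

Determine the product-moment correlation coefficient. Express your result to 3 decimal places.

0.950

n = 5, Σu = 115, Σv = 152, Σu² = 2775, Σv² = 5000, Σuv = 3707
nΣuv − ΣuΣv = 18535 − 17480 = 1055
nΣu² − (Σu)² = 13875 − 13225 = 650; nΣv² − (Σv)² = 25000 − 23104 = 1896
r = 1055 / √(650 × 1896) = 1055 / 1110.1351 ≈ 0.950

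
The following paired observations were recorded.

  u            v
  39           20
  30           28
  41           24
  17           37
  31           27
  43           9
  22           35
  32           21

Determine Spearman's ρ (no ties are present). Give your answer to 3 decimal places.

-0.929

Rank u: 6, 3, 7, 1, 4, 8, 2, 5
Rank v: 2, 6, 4, 8, 5, 1, 7, 3
d = rank(u) − rank(v): 4, -3, 3, -7, -1, 7, -5, 2; Σd² = 162
ρ = 1 − 6Σd² / [n(n²−1)] = 1 − 6×162 / (8×63) = 1 − 972/504 ≈ -0.929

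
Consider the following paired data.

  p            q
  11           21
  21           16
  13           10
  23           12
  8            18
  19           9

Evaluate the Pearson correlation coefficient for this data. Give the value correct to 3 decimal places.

n = 6, Σp = 95, Σq = 86, Σp² = 1685, Σq² = 1346, Σpq = 1288
nΣpq − ΣpΣq = 7728 − 8170 = -442
nΣp² − (Σp)² = 10110 − 9025 = 1085; nΣq² − (Σq)² = 8076 − 7396 = 680
r = -442 / √(1085 × 680) = -442 / 858.9529 ≈ -0.515

-0.515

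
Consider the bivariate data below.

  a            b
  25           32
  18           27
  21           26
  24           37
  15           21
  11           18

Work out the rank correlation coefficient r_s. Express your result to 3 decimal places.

0.886

Rank a: 6, 3, 4, 5, 2, 1
Rank b: 5, 4, 3, 6, 2, 1
d = rank(a) − rank(b): 1, -1, 1, -1, 0, 0; Σd² = 4
ρ = 1 − 6Σd² / [n(n²−1)] = 1 − 6×4 / (6×35) = 1 − 24/210 ≈ 0.886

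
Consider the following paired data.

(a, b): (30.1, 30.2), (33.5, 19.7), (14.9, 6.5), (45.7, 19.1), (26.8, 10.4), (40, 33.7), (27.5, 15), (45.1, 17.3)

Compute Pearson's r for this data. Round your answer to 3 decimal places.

0.526

n = 8, Σa = 263.6, Σb = 151.9, Σa² = 9447.26, Σb² = 3475.33, Σab = 5358.14
nΣab − ΣaΣb = 42865.12 − 40040.84 = 2824.28
nΣa² − (Σa)² = 75578.08 − 69484.96 = 6093.12; nΣb² − (Σb)² = 27802.64 − 23073.61 = 4729.03
r = 2824.28 / √(6093.12 × 4729.03) = 2824.28 / 5367.9183 ≈ 0.526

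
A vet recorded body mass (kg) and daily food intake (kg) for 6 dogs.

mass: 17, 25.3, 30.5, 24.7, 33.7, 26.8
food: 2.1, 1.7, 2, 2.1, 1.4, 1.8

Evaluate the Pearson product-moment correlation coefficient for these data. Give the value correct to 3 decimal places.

-0.679

n = 6, Σx = 158, Σy = 11.1, Σx² = 4323.36, Σy² = 20.91, Σxy = 287
nΣxy − ΣxΣy = 1722 − 1753.8 = -31.8
nΣx² − (Σx)² = 25940.16 − 24964 = 976.16; nΣy² − (Σy)² = 125.46 − 123.21 = 2.25
r = -31.8 / √(976.16 × 2.25) = -31.8 / 46.8653 ≈ -0.679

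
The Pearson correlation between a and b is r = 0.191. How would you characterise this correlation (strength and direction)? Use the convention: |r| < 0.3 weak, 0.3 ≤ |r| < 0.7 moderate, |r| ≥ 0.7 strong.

weak positive

r = 0.191 > 0 so the relationship is positive.
|r| = 0.191, which falls in the weak range.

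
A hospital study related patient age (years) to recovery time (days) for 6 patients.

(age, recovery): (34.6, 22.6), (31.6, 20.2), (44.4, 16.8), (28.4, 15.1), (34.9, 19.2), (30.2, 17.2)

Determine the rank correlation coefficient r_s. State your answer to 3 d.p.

Rank age: 4, 3, 6, 1, 5, 2
Rank recovery: 6, 5, 2, 1, 4, 3
d = rank(age) − rank(recovery): -2, -2, 4, 0, 1, -1; Σd² = 26
ρ = 1 − 6Σd² / [n(n²−1)] = 1 − 6×26 / (6×35) = 1 − 156/210 ≈ 0.257

0.257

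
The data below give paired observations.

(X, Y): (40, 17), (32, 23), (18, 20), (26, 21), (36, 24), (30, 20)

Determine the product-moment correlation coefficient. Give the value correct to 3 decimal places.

n = 6, ΣX = 182, ΣY = 125, ΣX² = 5820, ΣY² = 2635, ΣXY = 3786
nΣXY − ΣXΣY = 22716 − 22750 = -34
nΣX² − (ΣX)² = 34920 − 33124 = 1796; nΣY² − (ΣY)² = 15810 − 15625 = 185
r = -34 / √(1796 × 185) = -34 / 576.4200 ≈ -0.059

-0.059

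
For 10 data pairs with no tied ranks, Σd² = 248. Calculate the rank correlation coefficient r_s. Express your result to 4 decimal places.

ρ = 1 − 6Σd² / [n(n²−1)] = 1 − 6×248 / (10×99)
  = 1 − 1488/990 = 1 − 1.50303 ≈ -0.5030

-0.5030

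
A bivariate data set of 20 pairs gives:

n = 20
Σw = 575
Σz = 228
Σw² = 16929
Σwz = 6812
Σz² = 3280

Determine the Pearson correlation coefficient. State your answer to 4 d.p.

r = (nΣwz − ΣwΣz) / √[(nΣw² − (Σw)²)(nΣz² − (Σz)²)]
Numerator: 20×6812 − 575×228 = 5140
Denominator: √[(338580 − 330625)(65600 − 51984)] = √[7955 × 13616] = 10407.4627
r = 5140 / 10407.4627 ≈ 0.4939

0.4939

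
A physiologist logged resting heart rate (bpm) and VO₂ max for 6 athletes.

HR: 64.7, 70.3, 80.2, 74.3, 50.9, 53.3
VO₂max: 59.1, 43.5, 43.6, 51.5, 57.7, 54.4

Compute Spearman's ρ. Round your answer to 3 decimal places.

-0.657

Rank HR: 3, 4, 6, 5, 1, 2
Rank VO₂max: 6, 1, 2, 3, 5, 4
d = rank(HR) − rank(VO₂max): -3, 3, 4, 2, -4, -2; Σd² = 58
ρ = 1 − 6Σd² / [n(n²−1)] = 1 − 6×58 / (6×35) = 1 − 348/210 ≈ -0.657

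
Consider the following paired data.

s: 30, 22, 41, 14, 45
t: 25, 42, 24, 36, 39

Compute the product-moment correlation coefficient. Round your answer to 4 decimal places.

n = 5, Σs = 152, Σt = 166, Σs² = 5286, Σt² = 5782, Σst = 4917
nΣst − ΣsΣt = 24585 − 25232 = -647
nΣs² − (Σs)² = 26430 − 23104 = 3326; nΣt² − (Σt)² = 28910 − 27556 = 1354
r = -647 / √(3326 × 1354) = -647 / 2122.1225 ≈ -0.3049

-0.3049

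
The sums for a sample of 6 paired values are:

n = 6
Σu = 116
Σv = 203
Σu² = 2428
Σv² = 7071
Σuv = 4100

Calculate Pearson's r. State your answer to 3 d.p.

0.904

r = (nΣuv − ΣuΣv) / √[(nΣu² − (Σu)²)(nΣv² − (Σv)²)]
Numerator: 6×4100 − 116×203 = 1052
Denominator: √[(14568 − 13456)(42426 − 41209)] = √[1112 × 1217] = 1163.3160
r = 1052 / 1163.3160 ≈ 0.904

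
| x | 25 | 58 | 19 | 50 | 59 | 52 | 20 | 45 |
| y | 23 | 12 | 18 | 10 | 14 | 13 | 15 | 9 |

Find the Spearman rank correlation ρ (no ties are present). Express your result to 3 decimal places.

-0.476

Rank x: 3, 7, 1, 5, 8, 6, 2, 4
Rank y: 8, 3, 7, 2, 5, 4, 6, 1
d = rank(x) − rank(y): -5, 4, -6, 3, 3, 2, -4, 3; Σd² = 124
ρ = 1 − 6Σd² / [n(n²−1)] = 1 − 6×124 / (8×63) = 1 − 744/504 ≈ -0.476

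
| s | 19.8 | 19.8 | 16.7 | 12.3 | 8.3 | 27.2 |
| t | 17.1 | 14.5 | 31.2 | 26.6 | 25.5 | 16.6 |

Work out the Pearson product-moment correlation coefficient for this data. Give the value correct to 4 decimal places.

-0.6505

n = 6, Σs = 104.1, Σt = 131.5, Σs² = 2022.99, Σt² = 3109.47, Σst = 2137.07
nΣst − ΣsΣt = 12822.42 − 13689.15 = -866.73
nΣs² − (Σs)² = 12137.94 − 10836.81 = 1301.13; nΣt² − (Σt)² = 18656.82 − 17292.25 = 1364.57
r = -866.73 / √(1301.13 × 1364.57) = -866.73 / 1332.4725 ≈ -0.6505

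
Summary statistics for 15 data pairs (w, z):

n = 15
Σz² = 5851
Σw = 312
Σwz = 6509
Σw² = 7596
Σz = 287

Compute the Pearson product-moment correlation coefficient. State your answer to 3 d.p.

0.855

r = (nΣwz − ΣwΣz) / √[(nΣw² − (Σw)²)(nΣz² − (Σz)²)]
Numerator: 15×6509 − 312×287 = 8091
Denominator: √[(113940 − 97344)(87765 − 82369)] = √[16596 × 5396] = 9463.1927
r = 8091 / 9463.1927 ≈ 0.855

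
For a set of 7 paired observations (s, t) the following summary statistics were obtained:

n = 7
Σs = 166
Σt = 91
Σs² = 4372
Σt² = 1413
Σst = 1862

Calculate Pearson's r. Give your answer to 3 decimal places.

-0.935

r = (nΣst − ΣsΣt) / √[(nΣs² − (Σs)²)(nΣt² − (Σt)²)]
Numerator: 7×1862 − 166×91 = -2072
Denominator: √[(30604 − 27556)(9891 − 8281)] = √[3048 × 1610] = 2215.2381
r = -2072 / 2215.2381 ≈ -0.935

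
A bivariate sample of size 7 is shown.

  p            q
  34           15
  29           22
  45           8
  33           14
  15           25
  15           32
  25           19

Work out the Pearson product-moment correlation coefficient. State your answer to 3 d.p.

n = 7, Σp = 196, Σq = 135, Σp² = 6186, Σq² = 2979, Σpq = 3300
nΣpq − ΣpΣq = 23100 − 26460 = -3360
nΣp² − (Σp)² = 43302 − 38416 = 4886; nΣq² − (Σq)² = 20853 − 18225 = 2628
r = -3360 / √(4886 × 2628) = -3360 / 3583.3515 ≈ -0.938

-0.938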